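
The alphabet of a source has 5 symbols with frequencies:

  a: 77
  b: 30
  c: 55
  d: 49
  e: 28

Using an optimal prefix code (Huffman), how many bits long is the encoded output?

Build the Huffman tree bottom-up:
combine e(28), b(30) → 58
combine d(49), c(55) → 104
combine 58, a(77) → 135
combine 104, 135 → 239
Each symbol's bit-cost is frequency × depth; summing gives 536 bits (equivalently 58 + 104 + 135 + 239).

536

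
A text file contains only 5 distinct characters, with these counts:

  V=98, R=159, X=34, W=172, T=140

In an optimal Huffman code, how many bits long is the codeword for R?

Repeatedly merge the two smallest:
combine X(34), V(98) → 132
combine 132, T(140) → 272
combine R(159), W(172) → 331
combine 272, 331 → 603
R sits 2 levels below the root, so its codeword is 2 bits.

2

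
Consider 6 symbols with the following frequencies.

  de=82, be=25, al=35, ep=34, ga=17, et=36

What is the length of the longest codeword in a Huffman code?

4

Merge the two lowest-weight nodes at each step:
ga(17) + be(25) → 42
ep(34) + al(35) → 69
et(36) + 42 → 78
69 + 78 → 147
de(82) + 147 → 229
Maximum depth reached is 4.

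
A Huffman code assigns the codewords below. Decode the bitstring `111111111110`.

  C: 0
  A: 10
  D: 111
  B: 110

Read left to right; each codeword is recognised as soon as it completes (prefix code):
  111→D | 111→D | 111→D | 110→B
Decoded message: DDDB

DDDB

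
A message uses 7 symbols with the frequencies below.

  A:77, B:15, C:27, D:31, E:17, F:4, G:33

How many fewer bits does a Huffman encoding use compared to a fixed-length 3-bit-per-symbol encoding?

99

Fixed-length: 3 bits × 204 symbols = 612 bits.
Huffman merges:
combine F(4), B(15) → 19
combine E(17), 19 → 36
combine C(27), D(31) → 58
combine G(33), 36 → 69
combine 58, 69 → 127
combine A(77), 127 → 204
Huffman total = 19 + 36 + 58 + 69 + 127 + 204 = 513 bits.
Saving = 612 − 513 = 99 bits.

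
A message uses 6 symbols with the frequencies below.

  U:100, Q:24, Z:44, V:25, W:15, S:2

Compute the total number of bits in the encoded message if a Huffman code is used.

Greedily combine the two least-frequent nodes:
S(2) + W(15) → 17
17 + Q(24) → 41
V(25) + 41 → 66
Z(44) + 66 → 110
U(100) + 110 → 210
Each symbol's bit-cost is frequency × depth; summing gives 444 bits (equivalently 17 + 41 + 66 + 110 + 210).

444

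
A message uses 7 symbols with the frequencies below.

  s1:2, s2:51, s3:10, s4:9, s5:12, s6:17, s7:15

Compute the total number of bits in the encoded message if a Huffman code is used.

Merge the two smallest weights repeatedly:
merge s1(2) and s4(9): 11
merge s3(10) and 11: 21
merge s5(12) and s7(15): 27
merge s6(17) and 21: 38
merge 27 and 38: 65
merge s2(51) and 65: 116
Each symbol's bit-cost is frequency × depth; summing gives 278 bits (equivalently 11 + 21 + 27 + 38 + 65 + 116).

278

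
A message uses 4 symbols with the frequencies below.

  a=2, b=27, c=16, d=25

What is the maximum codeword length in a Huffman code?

3

Merge the two lowest-weight nodes at each step:
merge a(2) and c(16): 18
merge 18 and d(25): 43
merge b(27) and 43: 70
Maximum depth reached is 3.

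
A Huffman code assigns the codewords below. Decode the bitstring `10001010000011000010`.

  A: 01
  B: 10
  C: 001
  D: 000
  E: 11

BCADCBDB

Read left to right; each codeword is recognised as soon as it completes (prefix code):
  10→B | 001→C | 01→A | 000→D | 001→C | 10→B | 000→D | 10→B
Decoded message: BCADCBDB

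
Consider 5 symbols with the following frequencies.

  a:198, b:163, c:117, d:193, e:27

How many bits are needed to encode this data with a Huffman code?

Merge the two smallest weights repeatedly:
merge e(27) and c(117): 144
merge 144 and b(163): 307
merge d(193) and a(198): 391
merge 307 and 391: 698
Total encoded bits = sum of merged weights = 144 + 307 + 391 + 698 = 1540.

1540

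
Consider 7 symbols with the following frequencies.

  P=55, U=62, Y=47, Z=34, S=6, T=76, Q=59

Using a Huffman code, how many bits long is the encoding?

Build the Huffman tree bottom-up:
combine S(6), Z(34) → 40
combine 40, Y(47) → 87
combine P(55), Q(59) → 114
combine U(62), T(76) → 138
combine 87, 114 → 201
combine 138, 201 → 339
The encoded length is the sum of every internal node's weight: 40 + 87 + 114 + 138 + 201 + 339 = 919 bits.

919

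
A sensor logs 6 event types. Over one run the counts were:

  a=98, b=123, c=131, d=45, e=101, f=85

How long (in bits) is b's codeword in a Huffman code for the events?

2

Build the tree from the bottom:
combine d(45), f(85) → 130
combine a(98), e(101) → 199
combine b(123), 130 → 253
combine c(131), 199 → 330
combine 253, 330 → 583
The subtree containing b is merged 2 times, so code length = 2.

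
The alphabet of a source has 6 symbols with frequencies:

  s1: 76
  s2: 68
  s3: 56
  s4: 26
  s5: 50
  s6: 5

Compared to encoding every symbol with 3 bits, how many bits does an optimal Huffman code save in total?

169

Fixed-length: 3 bits × 281 symbols = 843 bits.
Huffman merges:
s6(5) + s4(26) → 31
31 + s5(50) → 81
s3(56) + s2(68) → 124
s1(76) + 81 → 157
124 + 157 → 281
Huffman total = 31 + 81 + 124 + 157 + 281 = 674 bits.
Saving = 843 − 674 = 169 bits.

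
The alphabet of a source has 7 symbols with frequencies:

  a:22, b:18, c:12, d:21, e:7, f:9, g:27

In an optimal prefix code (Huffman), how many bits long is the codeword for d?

3

Repeatedly merge the two smallest:
e(7) + f(9) → 16
c(12) + 16 → 28
b(18) + d(21) → 39
a(22) + g(27) → 49
28 + 39 → 67
49 + 67 → 116
d's leaf is at depth 3, giving a 3-bit codeword.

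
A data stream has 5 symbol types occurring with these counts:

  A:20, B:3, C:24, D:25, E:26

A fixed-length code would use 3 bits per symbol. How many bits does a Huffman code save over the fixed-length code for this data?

Fixed-length: 3 bits × 98 symbols = 294 bits.
Huffman merges:
merge B(3) and A(20): 23
merge 23 and C(24): 47
merge D(25) and E(26): 51
merge 47 and 51: 98
Huffman total = 23 + 47 + 51 + 98 = 219 bits.
Saving = 294 − 219 = 75 bits.

75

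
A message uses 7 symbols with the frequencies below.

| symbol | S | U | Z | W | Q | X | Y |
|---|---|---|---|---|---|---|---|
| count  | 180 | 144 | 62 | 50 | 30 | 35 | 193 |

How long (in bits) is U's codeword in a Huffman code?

Huffman merges, smallest pair first:
Q(30) + X(35) → 65
W(50) + Z(62) → 112
65 + 112 → 177
U(144) + 177 → 321
S(180) + Y(193) → 373
321 + 373 → 694
The subtree containing U is merged 2 times, so code length = 2.

2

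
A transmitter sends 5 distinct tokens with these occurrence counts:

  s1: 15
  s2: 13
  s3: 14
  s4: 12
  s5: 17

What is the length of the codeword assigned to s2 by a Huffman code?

3

Repeatedly merge the two smallest:
combine s4(12), s2(13) → 25
combine s3(14), s1(15) → 29
combine s5(17), 25 → 42
combine 29, 42 → 71
The subtree containing s2 is merged 3 times, so code length = 3.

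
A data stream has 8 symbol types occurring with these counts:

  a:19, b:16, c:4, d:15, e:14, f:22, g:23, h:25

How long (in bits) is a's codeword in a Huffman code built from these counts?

3

Repeatedly merge the two smallest:
combine c(4), e(14) → 18
combine d(15), b(16) → 31
combine 18, a(19) → 37
combine f(22), g(23) → 45
combine h(25), 31 → 56
combine 37, 45 → 82
combine 56, 82 → 138
a's leaf is at depth 3, giving a 3-bit codeword.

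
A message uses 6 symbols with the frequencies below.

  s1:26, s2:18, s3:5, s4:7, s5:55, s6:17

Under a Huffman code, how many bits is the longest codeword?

4

Merge the two lowest-weight nodes at each step:
s3(5) + s4(7) → 12
12 + s6(17) → 29
s2(18) + s1(26) → 44
29 + 44 → 73
s5(55) + 73 → 128
The first pair merged (s3, s4) ends up deepest, at depth 4.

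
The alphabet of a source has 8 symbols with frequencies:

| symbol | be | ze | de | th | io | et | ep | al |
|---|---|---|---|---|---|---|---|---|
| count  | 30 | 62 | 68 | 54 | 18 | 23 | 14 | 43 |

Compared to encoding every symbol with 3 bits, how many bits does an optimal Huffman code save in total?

Fixed-length: 3 bits × 312 symbols = 936 bits.
Huffman merges:
combine ep(14), io(18) → 32
combine et(23), be(30) → 53
combine 32, al(43) → 75
combine 53, th(54) → 107
combine ze(62), de(68) → 130
combine 75, 107 → 182
combine 130, 182 → 312
Huffman total = 32 + 53 + 75 + 107 + 130 + 182 + 312 = 891 bits.
Saving = 936 − 891 = 45 bits.

45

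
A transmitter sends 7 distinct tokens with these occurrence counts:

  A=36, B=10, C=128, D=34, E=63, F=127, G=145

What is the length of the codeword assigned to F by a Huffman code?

2

Huffman merges, smallest pair first:
combine B(10), D(34) → 44
combine A(36), 44 → 80
combine E(63), 80 → 143
combine F(127), C(128) → 255
combine 143, G(145) → 288
combine 255, 288 → 543
F sits 2 levels below the root, so its codeword is 2 bits.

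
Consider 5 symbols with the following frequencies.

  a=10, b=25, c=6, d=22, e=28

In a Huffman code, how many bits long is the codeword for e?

Build the tree from the bottom:
c(6) + a(10) → 16
16 + d(22) → 38
b(25) + e(28) → 53
38 + 53 → 91
The subtree containing e is merged 2 times, so code length = 2.

2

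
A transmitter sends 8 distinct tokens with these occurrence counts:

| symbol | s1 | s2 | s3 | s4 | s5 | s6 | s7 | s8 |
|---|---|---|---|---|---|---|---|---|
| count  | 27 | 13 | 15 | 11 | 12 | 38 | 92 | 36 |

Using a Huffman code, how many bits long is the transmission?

649

Build the Huffman tree bottom-up:
combine s4(11), s5(12) → 23
combine s2(13), s3(15) → 28
combine 23, s1(27) → 50
combine 28, s8(36) → 64
combine s6(38), 50 → 88
combine 64, 88 → 152
combine s7(92), 152 → 244
Total encoded bits = sum of merged weights = 23 + 28 + 50 + 64 + 88 + 152 + 244 = 649.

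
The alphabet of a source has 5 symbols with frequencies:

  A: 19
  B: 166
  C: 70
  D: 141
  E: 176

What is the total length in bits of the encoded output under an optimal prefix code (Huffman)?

1233

Merge the two smallest weights repeatedly:
A(19) + C(70) → 89
89 + D(141) → 230
B(166) + E(176) → 342
230 + 342 → 572
Each symbol's bit-cost is frequency × depth; summing gives 1233 bits (equivalently 89 + 230 + 342 + 572).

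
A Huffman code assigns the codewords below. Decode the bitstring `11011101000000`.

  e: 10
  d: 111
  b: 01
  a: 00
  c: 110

cdbaaa

Read left to right; each codeword is recognised as soon as it completes (prefix code):
  110→c | 111→d | 01→b | 00→a | 00→a | 00→a
Decoded message: cdbaaa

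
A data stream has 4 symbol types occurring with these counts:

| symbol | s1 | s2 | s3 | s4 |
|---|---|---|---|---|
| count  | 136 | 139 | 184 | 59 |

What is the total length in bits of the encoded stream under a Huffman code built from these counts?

Merge the two smallest weights repeatedly:
merge s4(59) and s1(136): 195
merge s2(139) and s3(184): 323
merge 195 and 323: 518
The encoded length is the sum of every internal node's weight: 195 + 323 + 518 = 1036 bits.

1036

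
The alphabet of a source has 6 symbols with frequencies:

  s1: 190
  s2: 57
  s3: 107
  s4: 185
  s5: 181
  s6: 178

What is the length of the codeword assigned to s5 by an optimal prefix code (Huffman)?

2

Repeatedly merge the two smallest:
s2(57) + s3(107) → 164
164 + s6(178) → 342
s5(181) + s4(185) → 366
s1(190) + 342 → 532
366 + 532 → 898
s5 sits 2 levels below the root, so its codeword is 2 bits.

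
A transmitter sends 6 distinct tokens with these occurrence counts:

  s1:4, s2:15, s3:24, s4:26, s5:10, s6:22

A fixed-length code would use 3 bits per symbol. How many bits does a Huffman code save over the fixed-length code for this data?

Fixed-length: 3 bits × 101 symbols = 303 bits.
Huffman merges:
combine s1(4), s5(10) → 14
combine 14, s2(15) → 29
combine s6(22), s3(24) → 46
combine s4(26), 29 → 55
combine 46, 55 → 101
Huffman total = 14 + 29 + 46 + 55 + 101 = 245 bits.
Saving = 303 − 245 = 58 bits.

58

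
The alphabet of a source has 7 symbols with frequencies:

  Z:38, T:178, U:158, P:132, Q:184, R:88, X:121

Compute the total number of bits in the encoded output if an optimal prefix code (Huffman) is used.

2461

Greedily combine the two least-frequent nodes:
merge Z(38) and R(88): 126
merge X(121) and 126: 247
merge P(132) and U(158): 290
merge T(178) and Q(184): 362
merge 247 and 290: 537
merge 362 and 537: 899
The encoded length is the sum of every internal node's weight: 126 + 247 + 290 + 362 + 537 + 899 = 2461 bits.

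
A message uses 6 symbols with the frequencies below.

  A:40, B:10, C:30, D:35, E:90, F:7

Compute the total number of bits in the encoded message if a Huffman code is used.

Build the Huffman tree bottom-up:
combine F(7), B(10) → 17
combine 17, C(30) → 47
combine D(35), A(40) → 75
combine 47, 75 → 122
combine E(90), 122 → 212
Each symbol's bit-cost is frequency × depth; summing gives 473 bits (equivalently 17 + 47 + 75 + 122 + 212).

473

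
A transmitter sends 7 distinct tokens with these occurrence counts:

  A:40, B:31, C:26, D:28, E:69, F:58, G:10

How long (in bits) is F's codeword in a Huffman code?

Repeatedly merge the two smallest:
merge G(10) and C(26): 36
merge D(28) and B(31): 59
merge 36 and A(40): 76
merge F(58) and 59: 117
merge E(69) and 76: 145
merge 117 and 145: 262
The subtree containing F is merged 2 times, so code length = 2.

2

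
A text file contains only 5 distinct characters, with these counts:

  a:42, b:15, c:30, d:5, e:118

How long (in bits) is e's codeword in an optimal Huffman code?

1

Huffman merges, smallest pair first:
merge d(5) and b(15): 20
merge 20 and c(30): 50
merge a(42) and 50: 92
merge 92 and e(118): 210
e is a child of the root — depth 1, so its codeword is a single bit.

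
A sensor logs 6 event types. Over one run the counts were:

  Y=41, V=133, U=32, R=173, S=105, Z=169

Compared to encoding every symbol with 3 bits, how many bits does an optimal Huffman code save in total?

402

Fixed-length: 3 bits × 653 symbols = 1959 bits.
Huffman merges:
merge U(32) and Y(41): 73
merge 73 and S(105): 178
merge V(133) and Z(169): 302
merge R(173) and 178: 351
merge 302 and 351: 653
Huffman total = 73 + 178 + 302 + 351 + 653 = 1557 bits.
Saving = 1959 − 1557 = 402 bits.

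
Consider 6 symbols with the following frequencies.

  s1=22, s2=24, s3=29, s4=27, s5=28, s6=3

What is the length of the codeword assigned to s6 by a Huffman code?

Build the tree from the bottom:
merge s6(3) and s1(22): 25
merge s2(24) and 25: 49
merge s4(27) and s5(28): 55
merge s3(29) and 49: 78
merge 55 and 78: 133
The subtree containing s6 is merged 4 times, so code length = 4.

4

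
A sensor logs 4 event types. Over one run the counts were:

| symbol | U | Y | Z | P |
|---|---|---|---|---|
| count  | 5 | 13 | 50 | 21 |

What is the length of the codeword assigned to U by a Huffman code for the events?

3

Huffman merges, smallest pair first:
U(5) + Y(13) → 18
18 + P(21) → 39
39 + Z(50) → 89
U's leaf is at depth 3, giving a 3-bit codeword.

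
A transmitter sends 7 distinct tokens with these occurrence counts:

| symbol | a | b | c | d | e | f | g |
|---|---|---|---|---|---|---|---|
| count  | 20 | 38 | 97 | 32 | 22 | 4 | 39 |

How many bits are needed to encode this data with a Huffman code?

Build the Huffman tree bottom-up:
merge f(4) and a(20): 24
merge e(22) and 24: 46
merge d(32) and b(38): 70
merge g(39) and 46: 85
merge 70 and 85: 155
merge c(97) and 155: 252
Total encoded bits = sum of merged weights = 24 + 46 + 70 + 85 + 155 + 252 = 632.

632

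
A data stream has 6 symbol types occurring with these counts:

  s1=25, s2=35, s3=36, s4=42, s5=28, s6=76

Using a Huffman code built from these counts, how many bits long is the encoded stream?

Greedily combine the two least-frequent nodes:
combine s1(25), s5(28) → 53
combine s2(35), s3(36) → 71
combine s4(42), 53 → 95
combine 71, s6(76) → 147
combine 95, 147 → 242
The encoded length is the sum of every internal node's weight: 53 + 71 + 95 + 147 + 242 = 608 bits.

608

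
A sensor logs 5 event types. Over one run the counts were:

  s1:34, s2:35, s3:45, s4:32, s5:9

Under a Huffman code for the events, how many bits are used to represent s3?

Huffman merges, smallest pair first:
merge s5(9) and s4(32): 41
merge s1(34) and s2(35): 69
merge 41 and s3(45): 86
merge 69 and 86: 155
s3's leaf is at depth 2, giving a 2-bit codeword.

2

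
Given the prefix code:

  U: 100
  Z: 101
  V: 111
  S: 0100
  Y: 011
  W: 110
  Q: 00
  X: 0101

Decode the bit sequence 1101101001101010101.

WWUWZX

Read left to right; each codeword is recognised as soon as it completes (prefix code):
  110→W | 110→W | 100→U | 110→W | 101→Z | 0101→X
Decoded message: WWUWZX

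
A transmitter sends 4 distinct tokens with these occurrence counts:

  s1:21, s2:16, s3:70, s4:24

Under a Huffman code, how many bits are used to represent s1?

Repeatedly merge the two smallest:
combine s2(16), s1(21) → 37
combine s4(24), 37 → 61
combine 61, s3(70) → 131
s1's leaf is at depth 3, giving a 3-bit codeword.

3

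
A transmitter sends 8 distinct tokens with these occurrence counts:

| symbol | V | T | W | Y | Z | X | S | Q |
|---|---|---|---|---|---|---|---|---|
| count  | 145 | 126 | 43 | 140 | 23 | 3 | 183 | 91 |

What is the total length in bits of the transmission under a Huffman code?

2029

Build the Huffman tree bottom-up:
merge X(3) and Z(23): 26
merge 26 and W(43): 69
merge 69 and Q(91): 160
merge T(126) and Y(140): 266
merge V(145) and 160: 305
merge S(183) and 266: 449
merge 305 and 449: 754
The encoded length is the sum of every internal node's weight: 26 + 69 + 160 + 266 + 305 + 449 + 754 = 2029 bits.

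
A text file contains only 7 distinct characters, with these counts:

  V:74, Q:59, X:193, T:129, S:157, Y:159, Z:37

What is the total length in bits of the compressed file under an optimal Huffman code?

2168

Merge the two smallest weights repeatedly:
Z(37) + Q(59) → 96
V(74) + 96 → 170
T(129) + S(157) → 286
Y(159) + 170 → 329
X(193) + 286 → 479
329 + 479 → 808
Each symbol's bit-cost is frequency × depth; summing gives 2168 bits (equivalently 96 + 170 + 286 + 329 + 479 + 808).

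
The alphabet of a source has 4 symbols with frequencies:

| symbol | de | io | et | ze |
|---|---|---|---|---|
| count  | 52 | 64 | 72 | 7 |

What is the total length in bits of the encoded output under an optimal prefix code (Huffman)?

Build the Huffman tree bottom-up:
ze(7) + de(52) → 59
59 + io(64) → 123
et(72) + 123 → 195
Each symbol's bit-cost is frequency × depth; summing gives 377 bits (equivalently 59 + 123 + 195).

377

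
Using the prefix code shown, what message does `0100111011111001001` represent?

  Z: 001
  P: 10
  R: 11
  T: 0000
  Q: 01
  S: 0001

QZRQRRZZ

Read left to right; each codeword is recognised as soon as it completes (prefix code):
  01→Q | 001→Z | 11→R | 01→Q | 11→R | 11→R | 001→Z | 001→Z
Decoded message: QZRQRRZZ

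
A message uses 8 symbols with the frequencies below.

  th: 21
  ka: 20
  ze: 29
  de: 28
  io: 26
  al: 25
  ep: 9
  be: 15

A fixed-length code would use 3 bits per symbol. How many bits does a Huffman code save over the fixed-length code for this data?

5

Fixed-length: 3 bits × 173 symbols = 519 bits.
Huffman merges:
ep(9) + be(15) → 24
ka(20) + th(21) → 41
24 + al(25) → 49
io(26) + de(28) → 54
ze(29) + 41 → 70
49 + 54 → 103
70 + 103 → 173
Huffman total = 24 + 41 + 49 + 54 + 70 + 103 + 173 = 514 bits.
Saving = 519 − 514 = 5 bits.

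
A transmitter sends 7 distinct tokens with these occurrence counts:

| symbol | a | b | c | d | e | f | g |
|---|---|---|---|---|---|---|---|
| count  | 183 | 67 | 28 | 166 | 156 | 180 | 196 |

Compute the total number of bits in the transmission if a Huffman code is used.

Merge the two smallest weights repeatedly:
c(28) + b(67) → 95
95 + e(156) → 251
d(166) + f(180) → 346
a(183) + g(196) → 379
251 + 346 → 597
379 + 597 → 976
The encoded length is the sum of every internal node's weight: 95 + 251 + 346 + 379 + 597 + 976 = 2644 bits.

2644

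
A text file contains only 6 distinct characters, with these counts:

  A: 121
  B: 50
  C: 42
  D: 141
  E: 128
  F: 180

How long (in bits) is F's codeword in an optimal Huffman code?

Repeatedly merge the two smallest:
merge C(42) and B(50): 92
merge 92 and A(121): 213
merge E(128) and D(141): 269
merge F(180) and 213: 393
merge 269 and 393: 662
F's leaf is at depth 2, giving a 2-bit codeword.

2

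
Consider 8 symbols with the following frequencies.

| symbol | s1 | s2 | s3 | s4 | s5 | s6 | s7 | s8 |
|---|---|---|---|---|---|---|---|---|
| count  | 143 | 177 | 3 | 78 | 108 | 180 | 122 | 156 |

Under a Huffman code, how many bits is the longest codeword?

Merge the two lowest-weight nodes at each step:
merge s3(3) and s4(78): 81
merge 81 and s5(108): 189
merge s7(122) and s1(143): 265
merge s8(156) and s2(177): 333
merge s6(180) and 189: 369
merge 265 and 333: 598
merge 369 and 598: 967
The first pair merged (s3, s4) ends up deepest, at depth 4.

4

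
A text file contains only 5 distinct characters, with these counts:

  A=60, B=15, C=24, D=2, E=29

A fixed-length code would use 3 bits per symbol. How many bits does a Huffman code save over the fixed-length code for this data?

132

Fixed-length: 3 bits × 130 symbols = 390 bits.
Huffman merges:
combine D(2), B(15) → 17
combine 17, C(24) → 41
combine E(29), 41 → 70
combine A(60), 70 → 130
Huffman total = 17 + 41 + 70 + 130 = 258 bits.
Saving = 390 − 258 = 132 bits.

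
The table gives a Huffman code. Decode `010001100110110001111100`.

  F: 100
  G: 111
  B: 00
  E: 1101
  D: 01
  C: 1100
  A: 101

Read left to right; each codeword is recognised as soon as it completes (prefix code):
  01→D | 00→B | 01→D | 100→F | 1101→E | 100→F | 01→D | 111→G | 100→F
Decoded message: DBDFEFDGF

DBDFEFDGF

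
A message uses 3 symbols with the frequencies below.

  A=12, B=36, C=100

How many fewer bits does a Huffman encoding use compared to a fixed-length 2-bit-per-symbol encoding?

100

Fixed-length: 2 bits × 148 symbols = 296 bits.
Huffman merges:
A(12) + B(36) → 48
48 + C(100) → 148
Huffman total = 48 + 148 = 196 bits.
Saving = 296 − 196 = 100 bits.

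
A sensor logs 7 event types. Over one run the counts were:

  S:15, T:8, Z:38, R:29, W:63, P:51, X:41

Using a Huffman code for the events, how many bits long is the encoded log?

644

Merge the two smallest weights repeatedly:
combine T(8), S(15) → 23
combine 23, R(29) → 52
combine Z(38), X(41) → 79
combine P(51), 52 → 103
combine W(63), 79 → 142
combine 103, 142 → 245
The encoded length is the sum of every internal node's weight: 23 + 52 + 79 + 103 + 142 + 245 = 644 bits.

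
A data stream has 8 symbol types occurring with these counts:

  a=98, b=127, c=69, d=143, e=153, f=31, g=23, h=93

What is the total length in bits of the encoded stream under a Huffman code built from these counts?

2092

Merge the two smallest weights repeatedly:
g(23) + f(31) → 54
54 + c(69) → 123
h(93) + a(98) → 191
123 + b(127) → 250
d(143) + e(153) → 296
191 + 250 → 441
296 + 441 → 737
The encoded length is the sum of every internal node's weight: 54 + 123 + 191 + 250 + 296 + 441 + 737 = 2092 bits.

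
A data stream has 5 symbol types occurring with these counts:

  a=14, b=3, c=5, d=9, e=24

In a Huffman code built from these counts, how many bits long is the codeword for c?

Build the tree from the bottom:
b(3) + c(5) → 8
8 + d(9) → 17
a(14) + 17 → 31
e(24) + 31 → 55
The subtree containing c is merged 4 times, so code length = 4.

4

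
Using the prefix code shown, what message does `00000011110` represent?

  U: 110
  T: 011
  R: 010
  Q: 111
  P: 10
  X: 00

XXXQP

Read left to right; each codeword is recognised as soon as it completes (prefix code):
  00→X | 00→X | 00→X | 111→Q | 10→P
Decoded message: XXXQP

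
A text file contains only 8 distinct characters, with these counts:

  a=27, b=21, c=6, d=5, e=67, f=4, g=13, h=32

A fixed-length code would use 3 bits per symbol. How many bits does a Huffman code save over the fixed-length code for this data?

82

Fixed-length: 3 bits × 175 symbols = 525 bits.
Huffman merges:
combine f(4), d(5) → 9
combine c(6), 9 → 15
combine g(13), 15 → 28
combine b(21), a(27) → 48
combine 28, h(32) → 60
combine 48, 60 → 108
combine e(67), 108 → 175
Huffman total = 9 + 15 + 28 + 48 + 60 + 108 + 175 = 443 bits.
Saving = 525 − 443 = 82 bits.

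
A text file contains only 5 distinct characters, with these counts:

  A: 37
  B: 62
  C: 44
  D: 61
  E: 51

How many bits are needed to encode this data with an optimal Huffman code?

Build the Huffman tree bottom-up:
combine A(37), C(44) → 81
combine E(51), D(61) → 112
combine B(62), 81 → 143
combine 112, 143 → 255
Each symbol's bit-cost is frequency × depth; summing gives 591 bits (equivalently 81 + 112 + 143 + 255).

591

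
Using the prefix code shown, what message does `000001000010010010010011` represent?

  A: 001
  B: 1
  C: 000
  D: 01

Read left to right; each codeword is recognised as soon as it completes (prefix code):
  000→C | 001→A | 000→C | 01→D | 001→A | 001→A | 001→A | 001→A | 1→B
Decoded message: CACDAAAAB

CACDAAAAB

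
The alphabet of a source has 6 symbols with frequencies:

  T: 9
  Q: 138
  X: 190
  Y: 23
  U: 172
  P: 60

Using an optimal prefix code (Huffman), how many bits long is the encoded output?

Greedily combine the two least-frequent nodes:
merge T(9) and Y(23): 32
merge 32 and P(60): 92
merge 92 and Q(138): 230
merge U(172) and X(190): 362
merge 230 and 362: 592
Total encoded bits = sum of merged weights = 32 + 92 + 230 + 362 + 592 = 1308.

1308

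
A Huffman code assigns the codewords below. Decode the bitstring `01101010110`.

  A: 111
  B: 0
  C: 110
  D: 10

Read left to right; each codeword is recognised as soon as it completes (prefix code):
  0→B | 110→C | 10→D | 10→D | 110→C
Decoded message: BCDDC

BCDDC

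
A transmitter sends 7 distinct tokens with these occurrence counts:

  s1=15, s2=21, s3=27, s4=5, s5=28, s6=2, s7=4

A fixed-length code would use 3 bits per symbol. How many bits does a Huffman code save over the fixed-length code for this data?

59

Fixed-length: 3 bits × 102 symbols = 306 bits.
Huffman merges:
s6(2) + s7(4) → 6
s4(5) + 6 → 11
11 + s1(15) → 26
s2(21) + 26 → 47
s3(27) + s5(28) → 55
47 + 55 → 102
Huffman total = 6 + 11 + 26 + 47 + 55 + 102 = 247 bits.
Saving = 306 − 247 = 59 bits.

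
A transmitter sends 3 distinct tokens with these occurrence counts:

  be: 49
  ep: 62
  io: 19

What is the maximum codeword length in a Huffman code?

Merge the two lowest-weight nodes at each step:
combine io(19), be(49) → 68
combine ep(62), 68 → 130
Maximum depth reached is 2.

2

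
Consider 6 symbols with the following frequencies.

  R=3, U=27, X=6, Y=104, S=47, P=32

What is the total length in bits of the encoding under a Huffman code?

Build the Huffman tree bottom-up:
R(3) + X(6) → 9
9 + U(27) → 36
P(32) + 36 → 68
S(47) + 68 → 115
Y(104) + 115 → 219
Total encoded bits = sum of merged weights = 9 + 36 + 68 + 115 + 219 = 447.

447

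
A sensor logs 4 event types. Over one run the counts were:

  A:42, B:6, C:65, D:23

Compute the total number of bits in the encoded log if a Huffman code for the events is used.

Greedily combine the two least-frequent nodes:
combine B(6), D(23) → 29
combine 29, A(42) → 71
combine C(65), 71 → 136
The encoded length is the sum of every internal node's weight: 29 + 71 + 136 = 236 bits.

236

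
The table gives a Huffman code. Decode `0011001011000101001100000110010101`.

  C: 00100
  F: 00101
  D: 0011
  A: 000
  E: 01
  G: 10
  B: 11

DFGFDADFE

Read left to right; each codeword is recognised as soon as it completes (prefix code):
  0011→D | 00101→F | 10→G | 00101→F | 0011→D | 000→A | 0011→D | 00101→F | 01→E
Decoded message: DFGFDADFE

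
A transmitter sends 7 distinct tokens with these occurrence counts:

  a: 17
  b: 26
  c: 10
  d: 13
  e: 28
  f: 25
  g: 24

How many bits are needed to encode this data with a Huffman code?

398

Merge the two smallest weights repeatedly:
c(10) + d(13) → 23
a(17) + 23 → 40
g(24) + f(25) → 49
b(26) + e(28) → 54
40 + 49 → 89
54 + 89 → 143
Each symbol's bit-cost is frequency × depth; summing gives 398 bits (equivalently 23 + 40 + 49 + 54 + 89 + 143).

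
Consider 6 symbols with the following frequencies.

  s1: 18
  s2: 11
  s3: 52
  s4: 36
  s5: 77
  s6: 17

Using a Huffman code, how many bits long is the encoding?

Merge the two smallest weights repeatedly:
s2(11) + s6(17) → 28
s1(18) + 28 → 46
s4(36) + 46 → 82
s3(52) + s5(77) → 129
82 + 129 → 211
Each symbol's bit-cost is frequency × depth; summing gives 496 bits (equivalently 28 + 46 + 82 + 129 + 211).

496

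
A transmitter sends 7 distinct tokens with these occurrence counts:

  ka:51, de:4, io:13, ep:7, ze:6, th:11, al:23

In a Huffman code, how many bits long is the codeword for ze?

Repeatedly merge the two smallest:
merge de(4) and ze(6): 10
merge ep(7) and 10: 17
merge th(11) and io(13): 24
merge 17 and al(23): 40
merge 24 and 40: 64
merge ka(51) and 64: 115
ze's leaf is at depth 5, giving a 5-bit codeword.

5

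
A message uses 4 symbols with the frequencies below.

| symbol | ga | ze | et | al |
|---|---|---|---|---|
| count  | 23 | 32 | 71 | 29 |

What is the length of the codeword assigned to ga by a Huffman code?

3

Repeatedly merge the two smallest:
ga(23) + al(29) → 52
ze(32) + 52 → 84
et(71) + 84 → 155
ga sits 3 levels below the root, so its codeword is 3 bits.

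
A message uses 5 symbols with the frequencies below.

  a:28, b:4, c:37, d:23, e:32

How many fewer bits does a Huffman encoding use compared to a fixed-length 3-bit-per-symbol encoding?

97

Fixed-length: 3 bits × 124 symbols = 372 bits.
Huffman merges:
combine b(4), d(23) → 27
combine 27, a(28) → 55
combine e(32), c(37) → 69
combine 55, 69 → 124
Huffman total = 27 + 55 + 69 + 124 = 275 bits.
Saving = 372 − 275 = 97 bits.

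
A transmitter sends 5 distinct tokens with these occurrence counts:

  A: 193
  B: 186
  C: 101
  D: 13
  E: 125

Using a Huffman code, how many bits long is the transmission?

1350

Greedily combine the two least-frequent nodes:
D(13) + C(101) → 114
114 + E(125) → 239
B(186) + A(193) → 379
239 + 379 → 618
Total encoded bits = sum of merged weights = 114 + 239 + 379 + 618 = 1350.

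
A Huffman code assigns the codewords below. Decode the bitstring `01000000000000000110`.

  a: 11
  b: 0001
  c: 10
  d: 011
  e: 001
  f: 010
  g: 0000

fgggec

Read left to right; each codeword is recognised as soon as it completes (prefix code):
  010→f | 0000→g | 0000→g | 0000→g | 001→e | 10→c
Decoded message: fgggec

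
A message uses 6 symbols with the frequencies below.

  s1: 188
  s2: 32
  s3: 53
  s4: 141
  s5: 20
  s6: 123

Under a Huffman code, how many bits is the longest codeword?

4

Merge the two lowest-weight nodes at each step:
combine s5(20), s2(32) → 52
combine 52, s3(53) → 105
combine 105, s6(123) → 228
combine s4(141), s1(188) → 329
combine 228, 329 → 557
Maximum depth reached is 4.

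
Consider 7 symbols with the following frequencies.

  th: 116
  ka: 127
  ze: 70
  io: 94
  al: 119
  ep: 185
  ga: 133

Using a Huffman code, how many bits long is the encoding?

Merge the two smallest weights repeatedly:
ze(70) + io(94) → 164
th(116) + al(119) → 235
ka(127) + ga(133) → 260
164 + ep(185) → 349
235 + 260 → 495
349 + 495 → 844
Each symbol's bit-cost is frequency × depth; summing gives 2347 bits (equivalently 164 + 235 + 260 + 349 + 495 + 844).

2347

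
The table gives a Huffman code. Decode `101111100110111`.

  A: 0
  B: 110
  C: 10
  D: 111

CDBABD

Read left to right; each codeword is recognised as soon as it completes (prefix code):
  10→C | 111→D | 110→B | 0→A | 110→B | 111→D
Decoded message: CDBABD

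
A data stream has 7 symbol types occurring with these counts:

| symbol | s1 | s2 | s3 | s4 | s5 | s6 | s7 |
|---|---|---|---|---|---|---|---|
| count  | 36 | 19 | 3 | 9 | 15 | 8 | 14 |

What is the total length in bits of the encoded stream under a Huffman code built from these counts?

Merge the two smallest weights repeatedly:
s3(3) + s6(8) → 11
s4(9) + 11 → 20
s7(14) + s5(15) → 29
s2(19) + 20 → 39
29 + s1(36) → 65
39 + 65 → 104
The encoded length is the sum of every internal node's weight: 11 + 20 + 29 + 39 + 65 + 104 = 268 bits.

268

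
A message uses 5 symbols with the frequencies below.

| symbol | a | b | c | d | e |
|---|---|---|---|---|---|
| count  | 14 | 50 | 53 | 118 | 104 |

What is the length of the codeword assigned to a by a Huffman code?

Repeatedly merge the two smallest:
a(14) + b(50) → 64
c(53) + 64 → 117
e(104) + 117 → 221
d(118) + 221 → 339
a sits 4 levels below the root, so its codeword is 4 bits.

4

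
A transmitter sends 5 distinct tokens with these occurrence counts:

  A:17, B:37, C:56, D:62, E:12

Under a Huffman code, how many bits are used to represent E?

Build the tree from the bottom:
E(12) + A(17) → 29
29 + B(37) → 66
C(56) + D(62) → 118
66 + 118 → 184
E's leaf is at depth 3, giving a 3-bit codeword.

3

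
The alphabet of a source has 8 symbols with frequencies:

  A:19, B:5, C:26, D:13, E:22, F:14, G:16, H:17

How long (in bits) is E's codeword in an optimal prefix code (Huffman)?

Build the tree from the bottom:
B(5) + D(13) → 18
F(14) + G(16) → 30
H(17) + 18 → 35
A(19) + E(22) → 41
C(26) + 30 → 56
35 + 41 → 76
56 + 76 → 132
E sits 3 levels below the root, so its codeword is 3 bits.

3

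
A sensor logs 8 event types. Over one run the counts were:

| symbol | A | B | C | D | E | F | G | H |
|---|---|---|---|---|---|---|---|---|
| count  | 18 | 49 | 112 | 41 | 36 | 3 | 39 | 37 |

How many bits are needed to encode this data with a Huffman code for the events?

914

Greedily combine the two least-frequent nodes:
combine F(3), A(18) → 21
combine 21, E(36) → 57
combine H(37), G(39) → 76
combine D(41), B(49) → 90
combine 57, 76 → 133
combine 90, C(112) → 202
combine 133, 202 → 335
The encoded length is the sum of every internal node's weight: 21 + 57 + 76 + 90 + 133 + 202 + 335 = 914 bits.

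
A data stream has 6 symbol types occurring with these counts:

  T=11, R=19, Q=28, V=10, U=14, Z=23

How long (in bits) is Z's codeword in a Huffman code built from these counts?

2

Repeatedly merge the two smallest:
V(10) + T(11) → 21
U(14) + R(19) → 33
21 + Z(23) → 44
Q(28) + 33 → 61
44 + 61 → 105
The subtree containing Z is merged 2 times, so code length = 2.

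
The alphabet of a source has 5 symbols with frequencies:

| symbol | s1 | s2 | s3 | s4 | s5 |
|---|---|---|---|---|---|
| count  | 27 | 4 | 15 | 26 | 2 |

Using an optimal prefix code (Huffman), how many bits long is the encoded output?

Greedily combine the two least-frequent nodes:
s5(2) + s2(4) → 6
6 + s3(15) → 21
21 + s4(26) → 47
s1(27) + 47 → 74
Total encoded bits = sum of merged weights = 6 + 21 + 47 + 74 = 148.

148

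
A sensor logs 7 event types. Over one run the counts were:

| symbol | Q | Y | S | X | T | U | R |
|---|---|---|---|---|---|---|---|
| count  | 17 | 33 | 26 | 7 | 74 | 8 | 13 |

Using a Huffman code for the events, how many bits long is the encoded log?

429

Build the Huffman tree bottom-up:
X(7) + U(8) → 15
R(13) + 15 → 28
Q(17) + S(26) → 43
28 + Y(33) → 61
43 + 61 → 104
T(74) + 104 → 178
The encoded length is the sum of every internal node's weight: 15 + 28 + 43 + 61 + 104 + 178 = 429 bits.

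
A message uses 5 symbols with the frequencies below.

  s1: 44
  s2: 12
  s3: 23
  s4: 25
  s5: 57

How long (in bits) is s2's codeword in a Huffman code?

3

Repeatedly merge the two smallest:
s2(12) + s3(23) → 35
s4(25) + 35 → 60
s1(44) + s5(57) → 101
60 + 101 → 161
The subtree containing s2 is merged 3 times, so code length = 3.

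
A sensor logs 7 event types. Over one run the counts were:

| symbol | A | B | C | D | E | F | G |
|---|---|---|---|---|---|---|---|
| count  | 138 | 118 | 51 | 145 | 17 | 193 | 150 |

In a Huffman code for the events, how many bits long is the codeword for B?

3

Huffman merges, smallest pair first:
E(17) + C(51) → 68
68 + B(118) → 186
A(138) + D(145) → 283
G(150) + 186 → 336
F(193) + 283 → 476
336 + 476 → 812
B sits 3 levels below the root, so its codeword is 3 bits.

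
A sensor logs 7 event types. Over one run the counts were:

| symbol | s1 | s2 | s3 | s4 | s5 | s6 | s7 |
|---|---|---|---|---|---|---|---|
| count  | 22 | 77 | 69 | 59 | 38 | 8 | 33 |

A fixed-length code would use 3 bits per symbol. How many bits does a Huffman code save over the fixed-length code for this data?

Fixed-length: 3 bits × 306 symbols = 918 bits.
Huffman merges:
combine s6(8), s1(22) → 30
combine 30, s7(33) → 63
combine s5(38), s4(59) → 97
combine 63, s3(69) → 132
combine s2(77), 97 → 174
combine 132, 174 → 306
Huffman total = 30 + 63 + 97 + 132 + 174 + 306 = 802 bits.
Saving = 918 − 802 = 116 bits.

116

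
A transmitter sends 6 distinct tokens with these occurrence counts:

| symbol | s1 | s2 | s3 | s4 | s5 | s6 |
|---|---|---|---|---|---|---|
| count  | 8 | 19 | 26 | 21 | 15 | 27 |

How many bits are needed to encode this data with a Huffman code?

Build the Huffman tree bottom-up:
combine s1(8), s5(15) → 23
combine s2(19), s4(21) → 40
combine 23, s3(26) → 49
combine s6(27), 40 → 67
combine 49, 67 → 116
Each symbol's bit-cost is frequency × depth; summing gives 295 bits (equivalently 23 + 40 + 49 + 67 + 116).

295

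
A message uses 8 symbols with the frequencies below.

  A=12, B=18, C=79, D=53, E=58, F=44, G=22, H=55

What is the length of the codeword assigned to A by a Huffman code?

5

Build the tree from the bottom:
A(12) + B(18) → 30
G(22) + 30 → 52
F(44) + 52 → 96
D(53) + H(55) → 108
E(58) + C(79) → 137
96 + 108 → 204
137 + 204 → 341
A's leaf is at depth 5, giving a 5-bit codeword.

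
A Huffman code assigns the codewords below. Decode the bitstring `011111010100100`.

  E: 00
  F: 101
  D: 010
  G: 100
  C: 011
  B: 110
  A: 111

Read left to right; each codeword is recognised as soon as it completes (prefix code):
  011→C | 111→A | 010→D | 100→G | 100→G
Decoded message: CADGG

CADGG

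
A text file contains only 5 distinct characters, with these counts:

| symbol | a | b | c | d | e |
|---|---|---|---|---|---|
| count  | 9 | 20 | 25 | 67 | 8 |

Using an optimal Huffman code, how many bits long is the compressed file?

Merge the two smallest weights repeatedly:
merge e(8) and a(9): 17
merge 17 and b(20): 37
merge c(25) and 37: 62
merge 62 and d(67): 129
Total encoded bits = sum of merged weights = 17 + 37 + 62 + 129 = 245.

245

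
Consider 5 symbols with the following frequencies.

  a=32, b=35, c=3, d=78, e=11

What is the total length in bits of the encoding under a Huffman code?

Merge the two smallest weights repeatedly:
merge c(3) and e(11): 14
merge 14 and a(32): 46
merge b(35) and 46: 81
merge d(78) and 81: 159
Each symbol's bit-cost is frequency × depth; summing gives 300 bits (equivalently 14 + 46 + 81 + 159).

300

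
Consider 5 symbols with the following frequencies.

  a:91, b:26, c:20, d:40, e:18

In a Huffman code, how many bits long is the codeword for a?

Repeatedly merge the two smallest:
combine e(18), c(20) → 38
combine b(26), 38 → 64
combine d(40), 64 → 104
combine a(91), 104 → 195
a is a child of the root — depth 1, so its codeword is a single bit.

1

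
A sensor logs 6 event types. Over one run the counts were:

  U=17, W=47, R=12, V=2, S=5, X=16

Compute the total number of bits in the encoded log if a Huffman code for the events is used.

210

Greedily combine the two least-frequent nodes:
merge V(2) and S(5): 7
merge 7 and R(12): 19
merge X(16) and U(17): 33
merge 19 and 33: 52
merge W(47) and 52: 99
The encoded length is the sum of every internal node's weight: 7 + 19 + 33 + 52 + 99 = 210 bits.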